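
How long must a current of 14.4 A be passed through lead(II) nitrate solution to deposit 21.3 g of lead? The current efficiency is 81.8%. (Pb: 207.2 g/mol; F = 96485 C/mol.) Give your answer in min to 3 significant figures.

n(Pb) = 21.3 / 207.2 = 0.1028 mol
Pb²⁺ + 2e⁻ → Pb, so n(e⁻) = 2 × 0.1028 = 0.2056 mol
Q = 0.2056 × 96485 / 0.818 = 24250 C
t = Q / I = 24250 / 14.4 = 1684 s = 28.1 min

28.1 min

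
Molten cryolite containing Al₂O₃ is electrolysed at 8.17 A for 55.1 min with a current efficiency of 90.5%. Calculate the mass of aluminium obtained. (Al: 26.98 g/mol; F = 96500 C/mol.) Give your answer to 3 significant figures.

2.28 g

Q = 8.17 × 3306 = 27010 C
n(e⁻) = 27010 / 96500 = 0.2799 mol
Al³⁺ + 3e⁻ → Al, so theoretical m(Al) = 0.09330 × 26.98 = 2.517 g
Actual mass = 90.5% × 2.517 = 2.28 g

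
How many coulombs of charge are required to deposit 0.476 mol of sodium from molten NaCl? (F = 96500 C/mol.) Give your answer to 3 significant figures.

Na⁺ + e⁻ → Na, so n(e⁻) = 1 × 0.476 = 0.4760 mol
Q = 0.4760 × 96500 = 45930 C

45900 C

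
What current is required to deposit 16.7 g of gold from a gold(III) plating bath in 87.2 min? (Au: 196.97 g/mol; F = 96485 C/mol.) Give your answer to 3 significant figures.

4.69 A

n(Au) = 16.7 / 196.97 = 0.08478 mol
Au³⁺ + 3e⁻ → Au, so n(e⁻) = 3 × 0.08478 = 0.2543 mol
Q = 0.2543 × 96485 = 24540 C
I = Q / t = 24540 / 5232 s = 4.69 A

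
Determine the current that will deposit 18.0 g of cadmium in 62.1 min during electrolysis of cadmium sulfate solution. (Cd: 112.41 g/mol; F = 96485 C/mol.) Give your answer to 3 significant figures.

n(Cd) = 18.0 / 112.41 = 0.1601 mol
Cd²⁺ + 2e⁻ → Cd, so n(e⁻) = 2 × 0.1601 = 0.3202 mol
Q = 0.3202 × 96485 = 30890 C
I = Q / t = 30890 / 3726 s = 8.29 A

8.29 A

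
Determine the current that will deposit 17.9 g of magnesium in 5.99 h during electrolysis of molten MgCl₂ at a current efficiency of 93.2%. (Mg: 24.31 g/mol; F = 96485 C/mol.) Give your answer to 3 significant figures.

7.07 A

n(Mg) = 17.9 / 24.31 = 0.7363 mol
Mg²⁺ + 2e⁻ → Mg, so n(e⁻) = 2 × 0.7363 = 1.473 mol
Q = 1.473 × 96485 / 0.932 = 1.525×10^5 C
I = Q / t = 1.525×10^5 / 21564 s = 7.07 A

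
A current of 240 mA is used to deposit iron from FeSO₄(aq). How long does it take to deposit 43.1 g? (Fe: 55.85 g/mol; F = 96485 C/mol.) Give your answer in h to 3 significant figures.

n(Fe) = 43.1 / 55.85 = 0.7717 mol
Fe²⁺ + 2e⁻ → Fe, so n(e⁻) = 2 × 0.7717 = 1.543 mol
Q = 1.543 × 96485 = 1.489×10^5 C
t = Q / I = 1.489×10^5 / 0.240 = 6.204×10^5 s = 172 h

172 h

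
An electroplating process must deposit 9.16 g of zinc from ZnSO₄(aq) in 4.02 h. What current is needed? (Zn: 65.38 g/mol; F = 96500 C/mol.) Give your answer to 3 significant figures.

n(Zn) = 9.16 / 65.38 = 0.1401 mol
Zn²⁺ + 2e⁻ → Zn, so n(e⁻) = 2 × 0.1401 = 0.2802 mol
Q = 0.2802 × 96500 = 27040 C
I = Q / t = 27040 / 14472 s = 1.87 A

1.87 A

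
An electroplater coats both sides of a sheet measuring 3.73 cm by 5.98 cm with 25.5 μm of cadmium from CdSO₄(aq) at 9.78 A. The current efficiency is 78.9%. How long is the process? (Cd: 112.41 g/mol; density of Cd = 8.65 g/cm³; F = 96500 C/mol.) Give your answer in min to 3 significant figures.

3.65 min

Plated area = 2 × 3.73 × 5.98 = 44.61 cm²
Volume = 44.61 × 25.5×10⁻⁴ cm = 0.1138 cm³
m(Cd) = 0.1138 × 8.65 = 0.9844 g
n(Cd) = 0.9844 / 112.41 = 0.008757 mol; n(e⁻) = 2 × 0.008757 = 0.01751 mol
Q = 0.01751 × 96500 / 0.789 = 2142 C
t = 2142 / 9.78 = 219.0 s = 3.65 min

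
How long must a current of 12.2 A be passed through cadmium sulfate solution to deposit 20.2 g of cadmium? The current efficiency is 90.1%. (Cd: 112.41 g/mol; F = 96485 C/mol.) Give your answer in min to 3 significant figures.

52.6 min

n(Cd) = 20.2 / 112.41 = 0.1797 mol
Cd²⁺ + 2e⁻ → Cd, so n(e⁻) = 2 × 0.1797 = 0.3594 mol
Q = 0.3594 × 96485 / 0.901 = 38490 C
t = Q / I = 38490 / 12.2 = 3155 s = 52.6 min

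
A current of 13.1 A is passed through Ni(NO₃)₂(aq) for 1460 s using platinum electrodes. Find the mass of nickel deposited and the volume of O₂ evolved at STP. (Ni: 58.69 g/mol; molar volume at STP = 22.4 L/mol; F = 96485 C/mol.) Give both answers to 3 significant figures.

5.82 g Ni; 1.11 L O₂

Q = 13.1 × 1460 = 19130 C; n(e⁻) = 19130 / 96485 = 0.1983 mol
Cathode: Ni²⁺ + 2e⁻ → Ni → n(Ni) = 0.1983/2 = 0.09915 mol → 5.82 g
Anode: 2H₂O → O₂ + 4H⁺ + 4e⁻ → n(O₂) = 0.1983/4 = 0.04958 mol → 1.11 L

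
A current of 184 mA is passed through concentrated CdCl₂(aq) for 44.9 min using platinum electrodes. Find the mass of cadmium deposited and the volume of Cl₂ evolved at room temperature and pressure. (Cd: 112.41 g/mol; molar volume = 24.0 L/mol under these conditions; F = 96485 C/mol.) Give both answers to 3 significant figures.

0.289 g Cd; 0.0617 L Cl₂

Q = 0.184 × 2694 = 495.7 C; n(e⁻) = 495.7 / 96485 = 0.005138 mol
Cathode: Cd²⁺ + 2e⁻ → Cd → n(Cd) = 0.005138/2 = 0.002569 mol → 0.289 g
Anode: 2Cl⁻ → Cl₂ + 2e⁻ → n(Cl₂) = 0.005138/2 = 0.002569 mol → 0.0617 L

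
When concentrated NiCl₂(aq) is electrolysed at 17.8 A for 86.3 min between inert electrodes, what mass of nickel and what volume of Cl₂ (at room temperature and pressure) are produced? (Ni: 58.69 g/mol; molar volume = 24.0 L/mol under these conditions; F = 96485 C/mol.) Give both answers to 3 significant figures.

Q = 17.8 × 5178 = 92170 C; n(e⁻) = 92170 / 96485 = 0.9553 mol
Cathode: Ni²⁺ + 2e⁻ → Ni → n(Ni) = 0.9553/2 = 0.4777 mol → 28.0 g
Anode: 2Cl⁻ → Cl₂ + 2e⁻ → n(Cl₂) = 0.9553/2 = 0.4777 mol → 11.5 L

28.0 g Ni; 11.5 L Cl₂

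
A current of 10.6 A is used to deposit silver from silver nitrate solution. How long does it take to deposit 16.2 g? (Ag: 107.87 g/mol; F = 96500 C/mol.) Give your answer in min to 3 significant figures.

22.8 min

n(Ag) = 16.2 / 107.87 = 0.1502 mol
Ag⁺ + e⁻ → Ag, so n(e⁻) = 0.1502 mol
Q = 0.1502 × 96500 = 14490 C
t = Q / I = 14490 / 10.6 = 1367 s = 22.8 min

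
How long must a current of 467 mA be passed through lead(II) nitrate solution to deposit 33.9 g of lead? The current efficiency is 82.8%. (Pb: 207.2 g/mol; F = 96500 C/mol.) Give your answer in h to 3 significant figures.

n(Pb) = 33.9 / 207.2 = 0.1636 mol
Pb²⁺ + 2e⁻ → Pb, so n(e⁻) = 2 × 0.1636 = 0.3272 mol
Q = 0.3272 × 96500 / 0.828 = 38130 C
t = Q / I = 38130 / 0.467 = 81650 s = 22.7 h

22.7 h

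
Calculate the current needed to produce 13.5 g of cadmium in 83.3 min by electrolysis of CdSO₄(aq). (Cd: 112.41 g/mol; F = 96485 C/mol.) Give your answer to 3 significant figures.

n(Cd) = 13.5 / 112.41 = 0.1201 mol
Cd²⁺ + 2e⁻ → Cd, so n(e⁻) = 2 × 0.1201 = 0.2402 mol
Q = 0.2402 × 96485 = 23180 C
I = Q / t = 23180 / 4998 s = 4.64 A

4.64 A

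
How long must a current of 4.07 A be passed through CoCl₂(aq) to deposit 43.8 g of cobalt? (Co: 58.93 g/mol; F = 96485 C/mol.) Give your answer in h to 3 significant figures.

9.79 h

n(Co) = 43.8 / 58.93 = 0.7433 mol
Co²⁺ + 2e⁻ → Co, so n(e⁻) = 2 × 0.7433 = 1.487 mol
Q = 1.487 × 96485 = 1.435×10^5 C
t = Q / I = 1.435×10^5 / 4.07 = 35260 s = 9.79 h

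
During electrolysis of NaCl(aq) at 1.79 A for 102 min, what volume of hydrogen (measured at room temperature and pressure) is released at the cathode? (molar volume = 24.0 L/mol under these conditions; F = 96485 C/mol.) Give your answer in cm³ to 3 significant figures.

1360 cm³

Q = It = 1.79 × 6120 = 10950 C
Moles of electrons = 10950 / 96485 = 0.1135 mol
2H⁺ + 2e⁻ → H₂, so n(H₂) = 0.1135 / 2 = 0.05675 mol
V = 0.05675 × 24.0 = 1.362 L
= 1360 cm³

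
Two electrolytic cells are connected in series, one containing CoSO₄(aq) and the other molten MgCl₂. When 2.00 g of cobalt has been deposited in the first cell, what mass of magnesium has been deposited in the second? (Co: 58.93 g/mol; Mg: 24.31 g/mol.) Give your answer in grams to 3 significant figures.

0.825 g

n(Co) = 2.00 / 58.93 = 0.03394 mol
Co²⁺ + 2e⁻ → Co, so n(e⁻) = 2 × 0.03394 = 0.06788 mol
Same current for the same time ⇒ same n(e⁻) = 0.06788 mol in both cells.
Mg²⁺ + 2e⁻ → Mg, so n(Mg) = 0.06788 / 2 = 0.03394 mol
m(Mg) = 0.03394 × 24.31 = 0.825 g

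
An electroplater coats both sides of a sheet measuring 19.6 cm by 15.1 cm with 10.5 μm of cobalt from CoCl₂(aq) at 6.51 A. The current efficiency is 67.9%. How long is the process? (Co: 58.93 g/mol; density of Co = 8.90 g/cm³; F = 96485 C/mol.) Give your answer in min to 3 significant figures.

Plated area = 2 × 19.6 × 15.1 = 591.9 cm²
Volume = 591.9 × 10.5×10⁻⁴ cm = 0.6215 cm³
m(Co) = 0.6215 × 8.90 = 5.531 g
n(Co) = 5.531 / 58.93 = 0.09386 mol; n(e⁻) = 2 × 0.09386 = 0.1877 mol
Q = 0.1877 × 96485 / 0.679 = 26670 C
t = 26670 / 6.51 = 4097 s = 68.3 min

68.3 min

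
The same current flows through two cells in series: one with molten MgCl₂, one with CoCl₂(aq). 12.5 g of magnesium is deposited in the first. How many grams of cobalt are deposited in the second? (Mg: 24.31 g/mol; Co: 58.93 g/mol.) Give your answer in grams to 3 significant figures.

n(Mg) = 12.5 / 24.31 = 0.5142 mol
Mg²⁺ + 2e⁻ → Mg, so n(e⁻) = 2 × 0.5142 = 1.028 mol
Since the cells are in series, n(e⁻) in the Co cell is also 1.028 mol.
Co²⁺ + 2e⁻ → Co, so n(Co) = 1.028 / 2 = 0.5140 mol
m(Co) = 0.5140 × 58.93 = 30.3 g

30.3 g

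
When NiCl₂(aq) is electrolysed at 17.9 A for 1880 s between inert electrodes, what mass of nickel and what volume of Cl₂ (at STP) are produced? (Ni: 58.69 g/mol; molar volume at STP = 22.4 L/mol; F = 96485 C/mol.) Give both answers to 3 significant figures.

Q = 17.9 × 1880 = 33650 C; n(e⁻) = 33650 / 96485 = 0.3488 mol
Cathode: Ni²⁺ + 2e⁻ → Ni → n(Ni) = 0.3488/2 = 0.1744 mol → 10.2 g
Anode: 2Cl⁻ → Cl₂ + 2e⁻ → n(Cl₂) = 0.3488/2 = 0.1744 mol → 3.91 L

10.2 g Ni; 3.91 L Cl₂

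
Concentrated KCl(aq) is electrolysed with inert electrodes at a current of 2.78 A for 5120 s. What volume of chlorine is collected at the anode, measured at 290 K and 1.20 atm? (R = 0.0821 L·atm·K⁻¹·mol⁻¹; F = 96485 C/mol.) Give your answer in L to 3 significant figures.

1.46 L

Q = 2.78 A × 5120 s = 14230 C
n(e⁻) = Q/F = 14230/96485 = 0.1475 mol
2Cl⁻ → Cl₂ + 2e⁻, so n(Cl₂) = 0.1475 / 2 = 0.07375 mol
V = nRT/P = 0.07375 × 0.0821 × 290 / 1.20 = 1.463 L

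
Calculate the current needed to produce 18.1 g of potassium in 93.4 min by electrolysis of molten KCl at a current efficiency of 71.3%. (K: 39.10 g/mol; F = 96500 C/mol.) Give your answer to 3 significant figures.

11.2 A

n(K) = 18.1 / 39.10 = 0.4629 mol
K⁺ + e⁻ → K, so n(e⁻) = 0.4629 mol
Q = 0.4629 × 96500 / 0.713 = 62650 C
I = Q / t = 62650 / 5604 s = 11.2 A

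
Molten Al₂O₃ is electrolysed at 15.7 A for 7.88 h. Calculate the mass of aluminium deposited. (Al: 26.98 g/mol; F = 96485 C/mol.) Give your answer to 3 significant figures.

Charge passed = 15.7 × 28368 = 4.454×10^5 C
n(e⁻) = 4.454×10^5 / 96485 = 4.616 mol
Al³⁺ + 3e⁻ → Al, so n(Al) = 4.616 / 3 = 1.539 mol
m = 1.539 × 26.98 = 41.5 g

41.5 g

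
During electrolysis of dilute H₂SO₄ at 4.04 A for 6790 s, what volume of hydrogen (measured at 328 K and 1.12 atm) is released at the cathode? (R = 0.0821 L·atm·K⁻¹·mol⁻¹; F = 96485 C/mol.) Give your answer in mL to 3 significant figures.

3420 mL

Q = 4.04 A × 6790 s = 27430 C
n(e⁻) = Q/F = 27430/96485 = 0.2843 mol
2H⁺ + 2e⁻ → H₂, so n(H₂) = 0.2843 / 2 = 0.1422 mol
V = nRT/P = 0.1422 × 0.0821 × 328 / 1.12 = 3.419 L
= 3420 mL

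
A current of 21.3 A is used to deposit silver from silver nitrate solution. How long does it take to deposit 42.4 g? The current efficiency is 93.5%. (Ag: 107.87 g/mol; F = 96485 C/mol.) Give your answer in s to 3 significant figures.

1900 s

n(Ag) = 42.4 / 107.87 = 0.3931 mol
Ag⁺ + e⁻ → Ag, so n(e⁻) = 0.3931 mol
Q = 0.3931 × 96485 / 0.935 = 40560 C
t = Q / I = 40560 / 21.3 = 1904 s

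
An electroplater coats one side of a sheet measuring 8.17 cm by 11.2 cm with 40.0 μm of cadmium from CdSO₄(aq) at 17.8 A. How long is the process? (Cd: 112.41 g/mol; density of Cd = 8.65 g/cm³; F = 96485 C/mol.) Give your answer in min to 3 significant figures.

Plated area = 8.17 × 11.2 = 91.50 cm²
Volume = 91.50 × 40.0×10⁻⁴ cm = 0.3660 cm³
m(Cd) = 0.3660 × 8.65 = 3.166 g
n(Cd) = 3.166 / 112.41 = 0.02816 mol; n(e⁻) = 2 × 0.02816 = 0.05632 mol
Q = 0.05632 × 96485 = 5434 C
t = 5434 / 17.8 = 305.3 s = 5.09 min

5.09 min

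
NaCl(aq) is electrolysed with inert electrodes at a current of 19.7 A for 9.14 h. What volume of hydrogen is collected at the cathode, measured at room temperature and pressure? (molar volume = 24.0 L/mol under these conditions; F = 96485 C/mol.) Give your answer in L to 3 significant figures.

80.6 L

Charge passed = 19.7 × 32904 = 6.482×10^5 C
Moles of electrons = 6.482×10^5 / 96485 = 6.718 mol
2H⁺ + 2e⁻ → H₂, so n(H₂) = 6.718 / 2 = 3.359 mol
V = 3.359 × 24.0 = 80.62 L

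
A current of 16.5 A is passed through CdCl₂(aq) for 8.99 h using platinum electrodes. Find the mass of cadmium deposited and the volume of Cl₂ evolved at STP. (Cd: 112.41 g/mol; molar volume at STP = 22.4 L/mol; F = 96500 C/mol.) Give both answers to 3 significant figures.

Q = 16.5 × 32364 = 5.340×10^5 C; n(e⁻) = 5.340×10^5 / 96500 = 5.534 mol
Cathode: Cd²⁺ + 2e⁻ → Cd → n(Cd) = 5.534/2 = 2.767 mol → 311 g
Anode: 2Cl⁻ → Cl₂ + 2e⁻ → n(Cl₂) = 5.534/2 = 2.767 mol → 62.0 L

311 g Cd; 62.0 L Cl₂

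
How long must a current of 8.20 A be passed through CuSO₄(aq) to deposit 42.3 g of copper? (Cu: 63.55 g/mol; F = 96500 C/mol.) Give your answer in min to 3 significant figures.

n(Cu) = 42.3 / 63.55 = 0.6656 mol
Cu²⁺ + 2e⁻ → Cu, so n(e⁻) = 2 × 0.6656 = 1.331 mol
Q = 1.331 × 96500 = 1.284×10^5 C
t = Q / I = 1.284×10^5 / 8.20 = 15660 s = 261 min

261 min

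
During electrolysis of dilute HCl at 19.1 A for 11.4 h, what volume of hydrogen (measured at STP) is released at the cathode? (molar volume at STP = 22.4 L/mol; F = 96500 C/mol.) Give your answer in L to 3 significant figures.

Charge passed = 19.1 × 41040 = 7.839×10^5 C
n(e⁻) = 7.839×10^5 / 96500 = 8.123 mol
2H⁺ + 2e⁻ → H₂, so n(H₂) = 8.123 / 2 = 4.062 mol
V = 4.062 × 22.4 = 90.99 L

91.0 L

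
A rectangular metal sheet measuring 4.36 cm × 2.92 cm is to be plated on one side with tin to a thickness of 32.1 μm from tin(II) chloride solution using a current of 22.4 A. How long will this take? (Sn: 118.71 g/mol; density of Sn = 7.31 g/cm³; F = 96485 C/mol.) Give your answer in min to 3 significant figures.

Plated area = 4.36 × 2.92 = 12.73 cm²
Volume = 12.73 × 32.1×10⁻⁴ cm = 0.04086 cm³
m(Sn) = 0.04086 × 7.31 = 0.2987 g
n(Sn) = 0.2987 / 118.71 = 0.002516 mol; n(e⁻) = 2 × 0.002516 = 0.005032 mol
Q = 0.005032 × 96485 = 485.5 C
t = 485.5 / 22.4 = 21.67 s = 0.361 min

0.361 min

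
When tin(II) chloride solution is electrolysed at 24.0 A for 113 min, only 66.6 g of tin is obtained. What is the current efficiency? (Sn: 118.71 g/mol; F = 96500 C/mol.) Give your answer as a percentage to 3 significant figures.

Q = 24.0 × 6780 = 1.627×10^5 C
n(e⁻) = 1.627×10^5 / 96500 = 1.686 mol
Sn²⁺ + 2e⁻ → Sn, so theoretical n(Sn) = 0.8430 mol → 100.1 g
Efficiency = 66.6 / 100.1 = 0.6653 = 66.5%

66.5%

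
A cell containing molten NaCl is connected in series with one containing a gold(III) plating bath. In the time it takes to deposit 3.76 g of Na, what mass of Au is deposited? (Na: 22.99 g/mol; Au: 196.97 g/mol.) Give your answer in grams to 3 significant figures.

n(Na) = 3.76 / 22.99 = 0.1635 mol
Na⁺ + e⁻ → Na, so n(e⁻) = 0.1635 mol
The cells are in series, so the same charge (and hence the same n(e⁻) = 0.1635 mol) passes through both.
Au³⁺ + 3e⁻ → Au, so n(Au) = 0.1635 / 3 = 0.05450 mol
m(Au) = 0.05450 × 196.97 = 10.7 g

10.7 g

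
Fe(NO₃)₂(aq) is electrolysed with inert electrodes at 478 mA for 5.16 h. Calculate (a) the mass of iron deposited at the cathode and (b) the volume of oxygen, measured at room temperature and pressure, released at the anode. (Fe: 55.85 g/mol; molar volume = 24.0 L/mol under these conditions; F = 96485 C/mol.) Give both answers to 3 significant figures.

Q = 0.478 × 18576 = 8879 C; n(e⁻) = 8879 / 96485 = 0.09202 mol
Cathode: Fe²⁺ + 2e⁻ → Fe → n(Fe) = 0.09202/2 = 0.04601 mol → 2.57 g
Anode: 2H₂O → O₂ + 4H⁺ + 4e⁻ → n(O₂) = 0.09202/4 = 0.02301 mol → 0.552 L

2.57 g Fe; 0.552 L O₂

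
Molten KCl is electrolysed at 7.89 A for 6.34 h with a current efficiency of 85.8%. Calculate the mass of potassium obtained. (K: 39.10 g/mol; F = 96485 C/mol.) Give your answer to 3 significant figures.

62.6 g

Q = 7.89 × 22824 = 1.801×10^5 C
n(e⁻) = 1.801×10^5 / 96485 = 1.867 mol
K⁺ + e⁻ → K, so theoretical m(K) = 1.867 × 39.10 = 73.00 g
Actual mass = 85.8% × 73.00 = 62.6 g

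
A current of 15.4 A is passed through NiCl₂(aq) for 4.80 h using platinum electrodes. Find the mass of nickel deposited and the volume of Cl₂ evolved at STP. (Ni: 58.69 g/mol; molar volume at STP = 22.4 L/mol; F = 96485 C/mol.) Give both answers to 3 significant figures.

80.9 g Ni; 30.9 L Cl₂

Q = 15.4 × 17280 = 2.661×10^5 C; n(e⁻) = 2.661×10^5 / 96485 = 2.758 mol
Cathode: Ni²⁺ + 2e⁻ → Ni → n(Ni) = 2.758/2 = 1.379 mol → 80.9 g
Anode: 2Cl⁻ → Cl₂ + 2e⁻ → n(Cl₂) = 2.758/2 = 1.379 mol → 30.9 L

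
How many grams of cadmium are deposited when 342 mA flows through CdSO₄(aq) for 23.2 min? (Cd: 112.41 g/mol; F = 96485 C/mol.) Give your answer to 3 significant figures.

0.277 g

Q = It = 0.342 × 1392 = 476.1 C
Moles of electrons = 476.1 / 96485 = 0.004934 mol
Cd²⁺ + 2e⁻ → Cd, so n(Cd) = 0.004934 / 2 = 0.002467 mol
m = 0.002467 × 112.41 = 0.277 g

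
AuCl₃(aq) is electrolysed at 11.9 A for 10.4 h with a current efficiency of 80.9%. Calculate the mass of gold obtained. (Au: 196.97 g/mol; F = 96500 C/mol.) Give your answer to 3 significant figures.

245 g

Q = 11.9 × 37440 = 4.455×10^5 C
n(e⁻) = 4.455×10^5 / 96500 = 4.617 mol
Au³⁺ + 3e⁻ → Au, so theoretical m(Au) = 1.539 × 196.97 = 303.1 g
Actual mass = 80.9% × 303.1 = 245 g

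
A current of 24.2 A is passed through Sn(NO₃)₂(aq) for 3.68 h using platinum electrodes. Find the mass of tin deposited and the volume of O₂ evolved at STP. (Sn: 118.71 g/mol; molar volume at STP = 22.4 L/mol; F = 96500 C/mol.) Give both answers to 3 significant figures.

Q = 24.2 × 13248 = 3.206×10^5 C; n(e⁻) = 3.206×10^5 / 96500 = 3.322 mol
Cathode: Sn²⁺ + 2e⁻ → Sn → n(Sn) = 3.322/2 = 1.661 mol → 197 g
Anode: 2H₂O → O₂ + 4H⁺ + 4e⁻ → n(O₂) = 3.322/4 = 0.8305 mol → 18.6 L

197 g Sn; 18.6 L O₂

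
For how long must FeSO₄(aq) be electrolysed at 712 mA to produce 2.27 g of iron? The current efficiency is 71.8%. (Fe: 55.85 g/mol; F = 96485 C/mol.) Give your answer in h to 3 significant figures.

4.26 h

n(Fe) = 2.27 / 55.85 = 0.04064 mol
Fe²⁺ + 2e⁻ → Fe, so n(e⁻) = 2 × 0.04064 = 0.08128 mol
Q = 0.08128 × 96485 / 0.718 = 10920 C
t = Q / I = 10920 / 0.712 = 15340 s = 4.26 h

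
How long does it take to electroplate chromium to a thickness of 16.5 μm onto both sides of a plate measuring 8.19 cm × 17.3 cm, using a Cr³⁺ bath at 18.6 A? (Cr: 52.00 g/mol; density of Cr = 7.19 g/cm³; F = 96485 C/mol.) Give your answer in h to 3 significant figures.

0.279 h

Plated area = 2 × 8.19 × 17.3 = 283.4 cm²
Volume = 283.4 × 16.5×10⁻⁴ cm = 0.4676 cm³
m(Cr) = 0.4676 × 7.19 = 3.362 g
n(Cr) = 3.362 / 52.00 = 0.06465 mol; n(e⁻) = 3 × 0.06465 = 0.1940 mol
Q = 0.1940 × 96485 = 18720 C
t = 18720 / 18.6 = 1006 s = 0.279 h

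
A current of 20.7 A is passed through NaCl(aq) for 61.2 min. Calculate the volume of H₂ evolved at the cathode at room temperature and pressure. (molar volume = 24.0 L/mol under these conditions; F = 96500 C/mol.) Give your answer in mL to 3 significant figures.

9450 mL

Charge passed = 20.7 × 3672 = 76010 C
n(e⁻) = 76010 / 96500 = 0.7877 mol
2H⁺ + 2e⁻ → H₂, so n(H₂) = 0.7877 / 2 = 0.3939 mol
V = 0.3939 × 24.0 = 9.454 L
= 9450 mL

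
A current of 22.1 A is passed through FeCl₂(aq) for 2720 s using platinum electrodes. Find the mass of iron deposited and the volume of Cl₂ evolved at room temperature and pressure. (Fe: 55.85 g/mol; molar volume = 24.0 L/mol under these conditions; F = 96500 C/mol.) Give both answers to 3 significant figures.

17.4 g Fe; 7.48 L Cl₂

Q = 22.1 × 2720 = 60110 C; n(e⁻) = 60110 / 96500 = 0.6229 mol
Cathode: Fe²⁺ + 2e⁻ → Fe → n(Fe) = 0.6229/2 = 0.3115 mol → 17.4 g
Anode: 2Cl⁻ → Cl₂ + 2e⁻ → n(Cl₂) = 0.6229/2 = 0.3115 mol → 7.48 L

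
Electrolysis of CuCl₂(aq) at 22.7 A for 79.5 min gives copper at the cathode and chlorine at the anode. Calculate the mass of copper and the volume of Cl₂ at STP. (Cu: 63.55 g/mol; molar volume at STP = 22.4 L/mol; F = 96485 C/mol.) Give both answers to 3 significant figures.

Q = 22.7 × 4770 = 1.083×10^5 C; n(e⁻) = 1.083×10^5 / 96485 = 1.122 mol
Cathode: Cu²⁺ + 2e⁻ → Cu → n(Cu) = 1.122/2 = 0.5610 mol → 35.7 g
Anode: 2Cl⁻ → Cl₂ + 2e⁻ → n(Cl₂) = 1.122/2 = 0.5610 mol → 12.6 L

35.7 g Cu; 12.6 L Cl₂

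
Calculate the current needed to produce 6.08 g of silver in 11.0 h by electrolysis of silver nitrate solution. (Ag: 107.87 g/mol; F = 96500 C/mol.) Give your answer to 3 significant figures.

0.137 A

n(Ag) = 6.08 / 107.87 = 0.05636 mol
Ag⁺ + e⁻ → Ag, so n(e⁻) = 0.05636 mol
Q = 0.05636 × 96500 = 5439 C
I = Q / t = 5439 / 39600 s = 0.137 A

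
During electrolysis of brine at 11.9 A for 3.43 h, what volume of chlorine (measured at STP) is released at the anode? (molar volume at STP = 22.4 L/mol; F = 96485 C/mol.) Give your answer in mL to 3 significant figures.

17100 mL

Q = 11.9 A × 12348 s = 1.469×10^5 C
Moles of electrons = 1.469×10^5 / 96485 = 1.523 mol
2Cl⁻ → Cl₂ + 2e⁻, so n(Cl₂) = 1.523 / 2 = 0.7615 mol
V = 0.7615 × 22.4 = 17.06 L
= 17100 mL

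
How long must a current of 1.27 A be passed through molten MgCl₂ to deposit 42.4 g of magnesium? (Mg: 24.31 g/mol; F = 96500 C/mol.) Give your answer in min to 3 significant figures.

n(Mg) = 42.4 / 24.31 = 1.744 mol
Mg²⁺ + 2e⁻ → Mg, so n(e⁻) = 2 × 1.744 = 3.488 mol
Q = 3.488 × 96500 = 3.366×10^5 C
t = Q / I = 3.366×10^5 / 1.27 = 2.650×10^5 s = 4420 min

4420 min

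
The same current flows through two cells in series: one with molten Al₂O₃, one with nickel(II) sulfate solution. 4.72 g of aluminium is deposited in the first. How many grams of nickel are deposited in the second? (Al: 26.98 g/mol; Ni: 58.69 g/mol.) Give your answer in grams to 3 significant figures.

n(Al) = 4.72 / 26.98 = 0.1749 mol
Al³⁺ + 3e⁻ → Al, so n(e⁻) = 3 × 0.1749 = 0.5247 mol
Same current for the same time ⇒ same n(e⁻) = 0.5247 mol in both cells.
Ni²⁺ + 2e⁻ → Ni, so n(Ni) = 0.5247 / 2 = 0.2624 mol
m(Ni) = 0.2624 × 58.69 = 15.4 g

15.4 g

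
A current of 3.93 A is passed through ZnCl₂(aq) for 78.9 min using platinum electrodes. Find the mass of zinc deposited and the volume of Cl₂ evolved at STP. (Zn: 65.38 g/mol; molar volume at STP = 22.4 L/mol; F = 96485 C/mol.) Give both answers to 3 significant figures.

Q = 3.93 × 4734 = 18600 C; n(e⁻) = 18600 / 96485 = 0.1928 mol
Cathode: Zn²⁺ + 2e⁻ → Zn → n(Zn) = 0.1928/2 = 0.09640 mol → 6.30 g
Anode: 2Cl⁻ → Cl₂ + 2e⁻ → n(Cl₂) = 0.1928/2 = 0.09640 mol → 2.16 L

6.30 g Zn; 2.16 L Cl₂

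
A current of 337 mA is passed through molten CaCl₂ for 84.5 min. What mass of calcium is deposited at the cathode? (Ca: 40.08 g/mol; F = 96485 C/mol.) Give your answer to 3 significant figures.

0.355 g

Charge passed = 0.337 × 5070 = 1709 C
n(e⁻) = 1709 / 96485 = 0.01771 mol
Ca²⁺ + 2e⁻ → Ca, so n(Ca) = 0.01771 / 2 = 0.008855 mol
m = 0.008855 × 40.08 = 0.355 g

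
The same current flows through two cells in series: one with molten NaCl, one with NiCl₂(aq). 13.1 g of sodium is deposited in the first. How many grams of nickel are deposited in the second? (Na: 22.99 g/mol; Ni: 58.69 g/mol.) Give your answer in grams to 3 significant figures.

16.7 g

n(Na) = 13.1 / 22.99 = 0.5698 mol
Na⁺ + e⁻ → Na, so n(e⁻) = 0.5698 mol
Same current for the same time ⇒ same n(e⁻) = 0.5698 mol in both cells.
Ni²⁺ + 2e⁻ → Ni, so n(Ni) = 0.5698 / 2 = 0.2849 mol
m(Ni) = 0.2849 × 58.69 = 16.7 g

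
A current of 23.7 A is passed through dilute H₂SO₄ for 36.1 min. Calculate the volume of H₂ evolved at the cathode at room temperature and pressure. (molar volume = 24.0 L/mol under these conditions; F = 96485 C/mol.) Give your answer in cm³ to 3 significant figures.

6380 cm³

Charge passed = 23.7 × 2166 = 51330 C
n(e⁻) = 51330 / 96485 = 0.5320 mol
2H⁺ + 2e⁻ → H₂, so n(H₂) = 0.5320 / 2 = 0.2660 mol
V = 0.2660 × 24.0 = 6.384 L
= 6380 cm³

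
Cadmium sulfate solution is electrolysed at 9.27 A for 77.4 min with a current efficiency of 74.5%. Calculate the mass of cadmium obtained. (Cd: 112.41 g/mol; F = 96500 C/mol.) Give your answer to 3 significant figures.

Q = 9.27 × 4644 = 43050 C
n(e⁻) = 43050 / 96500 = 0.4461 mol
Cd²⁺ + 2e⁻ → Cd, so theoretical m(Cd) = 0.2231 × 112.41 = 25.08 g
Actual mass = 74.5% × 25.08 = 18.7 g

18.7 g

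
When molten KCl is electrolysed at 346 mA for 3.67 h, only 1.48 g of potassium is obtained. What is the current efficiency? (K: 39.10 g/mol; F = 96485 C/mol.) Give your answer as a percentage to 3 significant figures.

79.9%

Q = 0.346 × 13212 = 4571 C
n(e⁻) = 4571 / 96485 = 0.04738 mol
K⁺ + e⁻ → K, so theoretical n(K) = 0.04738 mol → 1.853 g
Efficiency = 1.48 / 1.853 = 0.7987 = 79.9%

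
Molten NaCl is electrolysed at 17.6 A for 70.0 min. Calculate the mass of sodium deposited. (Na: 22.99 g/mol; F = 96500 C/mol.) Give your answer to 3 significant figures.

17.6 g

Charge passed = 17.6 × 4200 = 73920 C
Moles of electrons = 73920 / 96500 = 0.7660 mol
Na⁺ + e⁻ → Na, so n(Na) = 0.7660 mol
m = 0.7660 × 22.99 = 17.6 g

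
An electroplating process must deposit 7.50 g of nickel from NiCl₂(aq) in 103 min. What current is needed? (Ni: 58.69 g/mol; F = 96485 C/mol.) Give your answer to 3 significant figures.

3.99 A

n(Ni) = 7.50 / 58.69 = 0.1278 mol
Ni²⁺ + 2e⁻ → Ni, so n(e⁻) = 2 × 0.1278 = 0.2556 mol
Q = 0.2556 × 96485 = 24660 C
I = Q / t = 24660 / 6180 s = 3.99 A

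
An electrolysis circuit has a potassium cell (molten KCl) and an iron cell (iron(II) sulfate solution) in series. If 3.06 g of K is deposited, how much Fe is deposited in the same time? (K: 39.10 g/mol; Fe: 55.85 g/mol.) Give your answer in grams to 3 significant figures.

2.19 g

n(K) = 3.06 / 39.10 = 0.07826 mol
K⁺ + e⁻ → K, so n(e⁻) = 0.07826 mol
The cells are in series, so the same charge (and hence the same n(e⁻) = 0.07826 mol) passes through both.
Fe²⁺ + 2e⁻ → Fe, so n(Fe) = 0.07826 / 2 = 0.03913 mol
m(Fe) = 0.03913 × 55.85 = 2.19 g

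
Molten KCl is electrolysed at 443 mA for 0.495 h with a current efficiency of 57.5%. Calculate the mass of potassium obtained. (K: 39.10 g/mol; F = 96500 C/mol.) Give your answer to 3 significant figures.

Q = 0.443 × 1782 = 789.4 C
n(e⁻) = 789.4 / 96500 = 0.008180 mol
K⁺ + e⁻ → K, so theoretical m(K) = 0.008180 × 39.10 = 0.3198 g
Actual mass = 57.5% × 0.3198 = 0.184 g

0.184 g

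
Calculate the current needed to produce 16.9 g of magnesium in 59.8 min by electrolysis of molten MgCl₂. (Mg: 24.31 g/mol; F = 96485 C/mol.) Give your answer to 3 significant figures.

n(Mg) = 16.9 / 24.31 = 0.6952 mol
Mg²⁺ + 2e⁻ → Mg, so n(e⁻) = 2 × 0.6952 = 1.390 mol
Q = 1.390 × 96485 = 1.341×10^5 C
I = Q / t = 1.341×10^5 / 3588 s = 37.4 A

37.4 A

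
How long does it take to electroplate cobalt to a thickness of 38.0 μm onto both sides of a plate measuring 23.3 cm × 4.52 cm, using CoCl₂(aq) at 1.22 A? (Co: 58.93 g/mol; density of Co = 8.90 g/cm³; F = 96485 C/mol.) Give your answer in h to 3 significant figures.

5.31 h

Plated area = 2 × 23.3 × 4.52 = 210.6 cm²
Volume = 210.6 × 38.0×10⁻⁴ cm = 0.8003 cm³
m(Co) = 0.8003 × 8.90 = 7.123 g
n(Co) = 7.123 / 58.93 = 0.1209 mol; n(e⁻) = 2 × 0.1209 = 0.2418 mol
Q = 0.2418 × 96485 = 23330 C
t = 23330 / 1.22 = 19120 s = 5.31 h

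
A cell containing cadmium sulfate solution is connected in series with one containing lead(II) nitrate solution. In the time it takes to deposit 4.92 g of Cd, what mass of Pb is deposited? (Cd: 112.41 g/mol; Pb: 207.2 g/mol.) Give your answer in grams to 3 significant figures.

9.07 g

n(Cd) = 4.92 / 112.41 = 0.04377 mol
Cd²⁺ + 2e⁻ → Cd, so n(e⁻) = 2 × 0.04377 = 0.08754 mol
In series, the same 0.08754 mol of electrons flows through the second cell.
Pb²⁺ + 2e⁻ → Pb, so n(Pb) = 0.08754 / 2 = 0.04377 mol
m(Pb) = 0.04377 × 207.2 = 9.07 g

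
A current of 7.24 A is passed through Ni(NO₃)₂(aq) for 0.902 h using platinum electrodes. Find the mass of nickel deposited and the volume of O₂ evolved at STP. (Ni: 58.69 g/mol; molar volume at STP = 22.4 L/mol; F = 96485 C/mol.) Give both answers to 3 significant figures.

Q = 7.24 × 3247.2 = 23510 C; n(e⁻) = 23510 / 96485 = 0.2437 mol
Cathode: Ni²⁺ + 2e⁻ → Ni → n(Ni) = 0.2437/2 = 0.1219 mol → 7.15 g
Anode: 2H₂O → O₂ + 4H⁺ + 4e⁻ → n(O₂) = 0.2437/4 = 0.06093 mol → 1.36 L

7.15 g Ni; 1.36 L O₂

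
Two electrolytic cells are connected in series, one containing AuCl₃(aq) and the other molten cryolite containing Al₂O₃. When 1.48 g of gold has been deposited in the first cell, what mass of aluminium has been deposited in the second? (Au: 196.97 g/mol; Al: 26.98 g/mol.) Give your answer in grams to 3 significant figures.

0.203 g

n(Au) = 1.48 / 196.97 = 0.007514 mol
Au³⁺ + 3e⁻ → Au, so n(e⁻) = 3 × 0.007514 = 0.02254 mol
Same current for the same time ⇒ same n(e⁻) = 0.02254 mol in both cells.
Al³⁺ + 3e⁻ → Al, so n(Al) = 0.02254 / 3 = 0.007513 mol
m(Al) = 0.007513 × 26.98 = 0.203 g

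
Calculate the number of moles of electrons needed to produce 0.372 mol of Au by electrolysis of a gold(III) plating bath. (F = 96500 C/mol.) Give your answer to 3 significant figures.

1.12 mol

Au³⁺ + 3e⁻ → Au, so n(e⁻) = 3 × 0.372 = 1.116 mol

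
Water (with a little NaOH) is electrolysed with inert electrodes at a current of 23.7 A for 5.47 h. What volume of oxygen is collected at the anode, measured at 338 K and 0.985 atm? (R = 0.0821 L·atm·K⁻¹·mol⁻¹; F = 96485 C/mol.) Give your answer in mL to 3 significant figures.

34100 mL

Q = It = 23.7 × 19692 = 4.667×10^5 C
n(e⁻) = Q/F = 4.667×10^5/96485 = 4.837 mol
2H₂O → O₂ + 4H⁺ + 4e⁻, so n(O₂) = 4.837 / 4 = 1.209 mol
V = nRT/P = 1.209 × 0.0821 × 338 / 0.985 = 34.06 L
= 34100 mL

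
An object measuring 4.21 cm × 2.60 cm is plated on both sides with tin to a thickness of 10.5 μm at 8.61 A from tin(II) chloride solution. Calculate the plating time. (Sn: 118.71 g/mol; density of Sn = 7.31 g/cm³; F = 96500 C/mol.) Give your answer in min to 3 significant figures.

0.529 min

Plated area = 2 × 4.21 × 2.60 = 21.89 cm²
Volume = 21.89 × 10.5×10⁻⁴ cm = 0.02298 cm³
m(Sn) = 0.02298 × 7.31 = 0.1680 g
n(Sn) = 0.1680 / 118.71 = 0.001415 mol; n(e⁻) = 2 × 0.001415 = 0.002830 mol
Q = 0.002830 × 96500 = 273.1 C
t = 273.1 / 8.61 = 31.72 s = 0.529 min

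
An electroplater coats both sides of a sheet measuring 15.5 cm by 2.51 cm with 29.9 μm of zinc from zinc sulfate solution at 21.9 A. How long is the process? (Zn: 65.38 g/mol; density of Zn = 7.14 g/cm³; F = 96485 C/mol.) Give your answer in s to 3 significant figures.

224 s

Plated area = 2 × 15.5 × 2.51 = 77.81 cm²
Volume = 77.81 × 29.9×10⁻⁴ cm = 0.2327 cm³
m(Zn) = 0.2327 × 7.14 = 1.661 g
n(Zn) = 1.661 / 65.38 = 0.02541 mol; n(e⁻) = 2 × 0.02541 = 0.05082 mol
Q = 0.05082 × 96485 = 4903 C
t = 4903 / 21.9 = 223.9 s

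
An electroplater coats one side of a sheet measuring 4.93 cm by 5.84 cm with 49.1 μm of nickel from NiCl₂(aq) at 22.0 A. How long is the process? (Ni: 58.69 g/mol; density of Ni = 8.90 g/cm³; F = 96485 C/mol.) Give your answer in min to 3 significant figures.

3.13 min

Plated area = 4.93 × 5.84 = 28.79 cm²
Volume = 28.79 × 49.1×10⁻⁴ cm = 0.1414 cm³
m(Ni) = 0.1414 × 8.90 = 1.258 g
n(Ni) = 1.258 / 58.69 = 0.02143 mol; n(e⁻) = 2 × 0.02143 = 0.04286 mol
Q = 0.04286 × 96485 = 4135 C
t = 4135 / 22.0 = 188.0 s = 3.13 min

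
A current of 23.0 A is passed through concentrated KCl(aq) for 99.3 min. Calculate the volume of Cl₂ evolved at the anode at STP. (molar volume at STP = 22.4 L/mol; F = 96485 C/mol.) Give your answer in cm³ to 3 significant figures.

Q = 23.0 A × 5958 s = 1.370×10^5 C
Moles of electrons = 1.370×10^5 / 96485 = 1.420 mol
2Cl⁻ → Cl₂ + 2e⁻, so n(Cl₂) = 1.420 / 2 = 0.7100 mol
V = 0.7100 × 22.4 = 15.90 L
= 15900 cm³

15900 cm³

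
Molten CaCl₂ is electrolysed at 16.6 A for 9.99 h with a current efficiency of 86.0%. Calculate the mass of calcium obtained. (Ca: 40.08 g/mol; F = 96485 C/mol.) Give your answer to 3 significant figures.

107 g

Q = 16.6 × 35964 = 5.970×10^5 C
n(e⁻) = 5.970×10^5 / 96485 = 6.187 mol
Ca²⁺ + 2e⁻ → Ca, so theoretical m(Ca) = 3.094 × 40.08 = 124.0 g
Actual mass = 86.0% × 124.0 = 107 g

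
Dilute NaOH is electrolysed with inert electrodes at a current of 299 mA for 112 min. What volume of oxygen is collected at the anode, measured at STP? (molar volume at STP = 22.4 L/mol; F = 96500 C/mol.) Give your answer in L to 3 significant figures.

Q = 0.299 A × 6720 s = 2009 C
Moles of electrons = 2009 / 96500 = 0.02082 mol
2H₂O → O₂ + 4H⁺ + 4e⁻, so n(O₂) = 0.02082 / 4 = 0.005205 mol
V = 0.005205 × 22.4 = 0.1166 L

0.117 L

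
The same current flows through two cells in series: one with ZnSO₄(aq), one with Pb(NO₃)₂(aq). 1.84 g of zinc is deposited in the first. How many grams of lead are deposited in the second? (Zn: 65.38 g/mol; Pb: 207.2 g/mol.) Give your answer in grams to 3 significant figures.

5.83 g

n(Zn) = 1.84 / 65.38 = 0.02814 mol
Zn²⁺ + 2e⁻ → Zn, so n(e⁻) = 2 × 0.02814 = 0.05628 mol
Since the cells are in series, n(e⁻) in the Pb cell is also 0.05628 mol.
Pb²⁺ + 2e⁻ → Pb, so n(Pb) = 0.05628 / 2 = 0.02814 mol
m(Pb) = 0.02814 × 207.2 = 5.83 g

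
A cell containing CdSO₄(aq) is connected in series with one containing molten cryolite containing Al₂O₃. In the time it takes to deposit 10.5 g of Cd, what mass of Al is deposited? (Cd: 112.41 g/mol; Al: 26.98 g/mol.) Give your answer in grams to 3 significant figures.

n(Cd) = 10.5 / 112.41 = 0.09341 mol
Cd²⁺ + 2e⁻ → Cd, so n(e⁻) = 2 × 0.09341 = 0.1868 mol
In series, the same 0.1868 mol of electrons flows through the second cell.
Al³⁺ + 3e⁻ → Al, so n(Al) = 0.1868 / 3 = 0.06227 mol
m(Al) = 0.06227 × 26.98 = 1.68 g

1.68 g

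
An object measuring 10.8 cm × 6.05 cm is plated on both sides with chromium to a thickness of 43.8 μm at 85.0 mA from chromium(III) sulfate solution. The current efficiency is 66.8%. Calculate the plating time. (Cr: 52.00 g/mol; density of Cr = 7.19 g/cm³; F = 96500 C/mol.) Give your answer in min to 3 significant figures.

Plated area = 2 × 10.8 × 6.05 = 130.7 cm²
Volume = 130.7 × 43.8×10⁻⁴ cm = 0.5725 cm³
m(Cr) = 0.5725 × 7.19 = 4.116 g
n(Cr) = 4.116 / 52.00 = 0.07915 mol; n(e⁻) = 3 × 0.07915 = 0.2375 mol
Q = 0.2375 × 96500 / 0.668 = 34310 C
t = 34310 / 0.0850 = 4.036×10^5 s = 6730 min

6730 min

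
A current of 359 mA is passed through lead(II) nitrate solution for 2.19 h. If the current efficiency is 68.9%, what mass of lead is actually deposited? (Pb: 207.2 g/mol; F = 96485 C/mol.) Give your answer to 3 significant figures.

Q = 0.359 × 7884 = 2830 C
n(e⁻) = 2830 / 96485 = 0.02933 mol
Pb²⁺ + 2e⁻ → Pb, so theoretical m(Pb) = 0.01467 × 207.2 = 3.040 g
Actual mass = 68.9% × 3.040 = 2.09 g

2.09 g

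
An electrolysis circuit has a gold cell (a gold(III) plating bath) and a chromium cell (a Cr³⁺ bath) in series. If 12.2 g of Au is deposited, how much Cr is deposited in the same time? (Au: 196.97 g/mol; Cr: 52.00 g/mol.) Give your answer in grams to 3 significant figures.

3.22 g

n(Au) = 12.2 / 196.97 = 0.06194 mol
Au³⁺ + 3e⁻ → Au, so n(e⁻) = 3 × 0.06194 = 0.1858 mol
Since the cells are in series, n(e⁻) in the Cr cell is also 0.1858 mol.
Cr³⁺ + 3e⁻ → Cr, so n(Cr) = 0.1858 / 3 = 0.06193 mol
m(Cr) = 0.06193 × 52.00 = 3.22 g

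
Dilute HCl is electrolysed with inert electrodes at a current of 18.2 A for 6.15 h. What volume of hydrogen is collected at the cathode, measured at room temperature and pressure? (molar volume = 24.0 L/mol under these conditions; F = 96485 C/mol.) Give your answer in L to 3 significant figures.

Charge passed = 18.2 × 22140 = 4.029×10^5 C
n(e⁻) = Q/F = 4.029×10^5/96485 = 4.176 mol
2H⁺ + 2e⁻ → H₂, so n(H₂) = 4.176 / 2 = 2.088 mol
V = 2.088 × 24.0 = 50.11 L

50.1 L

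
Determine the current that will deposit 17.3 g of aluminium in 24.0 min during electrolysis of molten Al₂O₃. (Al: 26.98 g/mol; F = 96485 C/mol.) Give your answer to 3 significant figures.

129 A

n(Al) = 17.3 / 26.98 = 0.6412 mol
Al³⁺ + 3e⁻ → Al, so n(e⁻) = 3 × 0.6412 = 1.924 mol
Q = 1.924 × 96485 = 1.856×10^5 C
I = Q / t = 1.856×10^5 / 1440 s = 129 A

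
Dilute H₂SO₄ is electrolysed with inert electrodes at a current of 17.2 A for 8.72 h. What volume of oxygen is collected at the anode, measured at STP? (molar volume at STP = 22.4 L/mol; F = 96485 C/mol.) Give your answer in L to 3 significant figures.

Charge passed = 17.2 × 31392 = 5.399×10^5 C
n(e⁻) = Q/F = 5.399×10^5/96485 = 5.596 mol
2H₂O → O₂ + 4H⁺ + 4e⁻, so n(O₂) = 5.596 / 4 = 1.399 mol
V = 1.399 × 22.4 = 31.34 L

31.3 L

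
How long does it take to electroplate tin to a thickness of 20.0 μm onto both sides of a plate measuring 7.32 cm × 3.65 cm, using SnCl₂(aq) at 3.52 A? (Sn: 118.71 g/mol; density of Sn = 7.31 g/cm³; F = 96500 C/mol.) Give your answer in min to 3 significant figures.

Plated area = 2 × 7.32 × 3.65 = 53.44 cm²
Volume = 53.44 × 20.0×10⁻⁴ cm = 0.1069 cm³
m(Sn) = 0.1069 × 7.31 = 0.7814 g
n(Sn) = 0.7814 / 118.71 = 0.006582 mol; n(e⁻) = 2 × 0.006582 = 0.01316 mol
Q = 0.01316 × 96500 = 1270 C
t = 1270 / 3.52 = 360.8 s = 6.01 min

6.01 min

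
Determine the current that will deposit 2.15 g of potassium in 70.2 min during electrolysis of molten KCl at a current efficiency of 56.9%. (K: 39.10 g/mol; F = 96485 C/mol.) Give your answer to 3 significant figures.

2.21 A

n(K) = 2.15 / 39.10 = 0.05499 mol
K⁺ + e⁻ → K, so n(e⁻) = 0.05499 mol
Q = 0.05499 × 96485 / 0.569 = 9325 C
I = Q / t = 9325 / 4212 s = 2.21 A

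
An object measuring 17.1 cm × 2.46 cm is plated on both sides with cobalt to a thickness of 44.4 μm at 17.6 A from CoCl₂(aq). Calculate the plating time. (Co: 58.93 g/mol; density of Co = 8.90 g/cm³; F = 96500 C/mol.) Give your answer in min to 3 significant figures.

10.3 min

Plated area = 2 × 17.1 × 2.46 = 84.13 cm²
Volume = 84.13 × 44.4×10⁻⁴ cm = 0.3735 cm³
m(Co) = 0.3735 × 8.90 = 3.324 g
n(Co) = 3.324 / 58.93 = 0.05641 mol; n(e⁻) = 2 × 0.05641 = 0.1128 mol
Q = 0.1128 × 96500 = 10890 C
t = 10890 / 17.6 = 618.8 s = 10.3 min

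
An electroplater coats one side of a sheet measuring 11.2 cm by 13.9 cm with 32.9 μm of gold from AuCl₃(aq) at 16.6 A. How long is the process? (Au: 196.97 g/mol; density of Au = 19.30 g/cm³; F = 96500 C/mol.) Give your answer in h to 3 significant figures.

0.243 h

Plated area = 11.2 × 13.9 = 155.7 cm²
Volume = 155.7 × 32.9×10⁻⁴ cm = 0.5123 cm³
m(Au) = 0.5123 × 19.30 = 9.887 g
n(Au) = 9.887 / 196.97 = 0.05020 mol; n(e⁻) = 3 × 0.05020 = 0.1506 mol
Q = 0.1506 × 96500 = 14530 C
t = 14530 / 16.6 = 875.3 s = 0.243 h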